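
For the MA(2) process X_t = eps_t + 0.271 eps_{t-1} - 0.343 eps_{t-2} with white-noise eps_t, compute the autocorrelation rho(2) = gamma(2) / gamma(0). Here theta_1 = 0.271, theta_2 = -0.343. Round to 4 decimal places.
\rho(2) = -0.2880

For an MA(q) process with theta_0 = 1, the autocovariance is
  gamma(k) = sigma^2 * sum_{i=0..q-k} theta_i * theta_{i+k},
and rho(k) = gamma(k) / gamma(0). Sigma^2 cancels.
  numerator   = (1)*(-0.343) = -0.343.
  denominator = (1)^2 + (0.271)^2 + (-0.343)^2 = 1.19109.
  rho(2) = -0.343 / 1.19109 = -0.2880.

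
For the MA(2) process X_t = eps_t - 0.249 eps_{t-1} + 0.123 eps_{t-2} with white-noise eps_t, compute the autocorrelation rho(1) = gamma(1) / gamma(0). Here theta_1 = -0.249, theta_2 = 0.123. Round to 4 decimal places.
\rho(1) = -0.2596

For an MA(q) process with theta_0 = 1, the autocovariance is
  gamma(k) = sigma^2 * sum_{i=0..q-k} theta_i * theta_{i+k},
and rho(k) = gamma(k) / gamma(0). Sigma^2 cancels.
  numerator   = (1)*(-0.249) + (-0.249)*(0.123) = -0.279627.
  denominator = (1)^2 + (-0.249)^2 + (0.123)^2 = 1.07713.
  rho(1) = -0.279627 / 1.07713 = -0.2596.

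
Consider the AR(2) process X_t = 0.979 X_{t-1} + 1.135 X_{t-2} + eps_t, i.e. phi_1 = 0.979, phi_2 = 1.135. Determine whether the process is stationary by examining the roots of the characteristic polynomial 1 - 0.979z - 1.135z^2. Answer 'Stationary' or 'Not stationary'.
\text{Not stationary}

The AR(p) characteristic polynomial is P(z) = 1 - 0.979z - 1.135z^2.
Stationarity requires all roots to lie outside the unit circle, i.e. |z| > 1 for every root.
Set 1 + (-0.979) z + (-1.135) z^2 = 0, i.e. a z^2 + b z + c = 0 with a = -1.135, b = -0.979, c = 1.
Discriminant D = b^2 - 4ac = (-0.979)^2 - 4*(-1.135)*1 = 0.958441 - (-4.54) = 5.498441.
D >= 0, so the roots are real: z = (-b +/- sqrt(D)) / (2a) = (0.979 +/- 2.344875) / (-2.27).
  z_1 = (0.979 + 2.344875) / (-2.27) = -1.4643,   |z_1| = 1.4643.
  z_2 = (0.979 - 2.344875) / (-2.27) = 0.6017,   |z_2| = 0.6017.
Moduli of all roots: 1.4643, 0.6017.
All moduli strictly greater than 1? No.
Verdict: Not stationary.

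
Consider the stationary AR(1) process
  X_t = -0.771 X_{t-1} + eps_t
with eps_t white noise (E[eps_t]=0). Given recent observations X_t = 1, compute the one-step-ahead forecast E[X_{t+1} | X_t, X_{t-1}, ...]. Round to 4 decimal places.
E[X_{t+1} \mid \mathcal F_t] = -0.7710

For an AR(p) model X_t = c + sum_i phi_i X_{t-i} + eps_t, the
one-step-ahead conditional mean is
  E[X_{t+1} | X_t, ...] = c + sum_i phi_i X_{t+1-i}.
Substitute known values:
  E[X_{t+1} | ...] = (-0.771) * (1)
                   = -0.7710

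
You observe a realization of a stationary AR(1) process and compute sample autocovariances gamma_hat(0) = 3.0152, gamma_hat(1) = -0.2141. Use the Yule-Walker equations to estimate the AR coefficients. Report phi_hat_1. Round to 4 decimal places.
\hat\phi_{1} = -0.0710

The Yule-Walker equations for an AR(p) process read, in matrix form,
  Gamma_p phi = r_p,   with   (Gamma_p)_{ij} = gamma(|i - j|),
                       (r_p)_i = gamma(i),   i,j = 1..p.
Substitute the sample gammas (Toeplitz matrix and right-hand side of size 1):
  Gamma_p = [[3.0152]]
  r_p     = [-0.2141]
With p = 1 this is the single equation gamma(0) phi_1 = gamma(1):
  phi_hat_1 = gamma(1) / gamma(0) = -0.2141 / 3.0152 = -0.0710.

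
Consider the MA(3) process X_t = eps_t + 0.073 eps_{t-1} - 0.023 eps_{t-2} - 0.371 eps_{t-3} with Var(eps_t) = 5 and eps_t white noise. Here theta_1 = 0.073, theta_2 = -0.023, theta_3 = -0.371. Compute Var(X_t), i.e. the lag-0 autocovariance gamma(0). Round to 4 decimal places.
\gamma(0) = 5.7175

For an MA(q) process X_t = eps_t + sum_i theta_i eps_{t-i} with
Var(eps_t) = sigma^2, the variance is
  gamma(0) = sigma^2 * (1 + sum_i theta_i^2).
  sum_i theta_i^2 = (0.073)^2 + (-0.023)^2 + (-0.371)^2 = 0.005329 + 0.000529 + 0.137641 = 0.143499.
  gamma(0) = 5 * (1 + 0.143499) = 5 * 1.143499 = 5.717495, which rounds to 5.7175.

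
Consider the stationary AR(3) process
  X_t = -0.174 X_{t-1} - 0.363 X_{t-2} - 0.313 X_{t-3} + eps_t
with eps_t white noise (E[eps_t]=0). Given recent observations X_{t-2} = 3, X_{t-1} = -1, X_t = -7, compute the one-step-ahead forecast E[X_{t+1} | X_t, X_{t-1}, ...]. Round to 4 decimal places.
E[X_{t+1} \mid \mathcal F_t] = 0.6420

For an AR(p) model X_t = c + sum_i phi_i X_{t-i} + eps_t, the
one-step-ahead conditional mean is
  E[X_{t+1} | X_t, ...] = c + sum_i phi_i X_{t+1-i}.
Substitute known values:
  E[X_{t+1} | ...] = (-0.174) * (-7) + (-0.363) * (-1) + (-0.313) * (3)
                   = 0.6420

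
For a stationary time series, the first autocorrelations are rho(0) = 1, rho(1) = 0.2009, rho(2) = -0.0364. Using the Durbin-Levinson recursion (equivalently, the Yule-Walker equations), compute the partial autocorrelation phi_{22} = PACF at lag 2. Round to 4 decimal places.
\phi_{22} = -0.0800

The PACF at lag k is phi_{kk}, the last component of the solution
to the Yule-Walker system G_k phi = r_k where
  (G_k)_{ij} = rho(|i - j|), (r_k)_i = rho(i), i,j = 1..k.
Equivalently, Durbin-Levinson gives phi_{kk} iteratively:
  phi_{11} = rho(1)
  phi_{kk} = [rho(k) - sum_{j=1..k-1} phi_{k-1,j} rho(k-j)]
            / [1 - sum_{j=1..k-1} phi_{k-1,j} rho(j)],
  phi_{k,j} = phi_{k-1,j} - phi_{kk} phi_{k-1,k-j},  j = 1..k-1.
Step k = 1:
  phi_11 = rho(1) = 0.2009.
Step k = 2:
  phi_22 = [rho(2) - phi_11 rho(1)] / [1 - phi_11 rho(1)] = [-0.0364 - (0.2009)(0.2009)] / [1 - (0.2009)(0.2009)]
         = -0.07676081 / 0.95963919 = -0.08.
Therefore phi_{22} = -0.0800.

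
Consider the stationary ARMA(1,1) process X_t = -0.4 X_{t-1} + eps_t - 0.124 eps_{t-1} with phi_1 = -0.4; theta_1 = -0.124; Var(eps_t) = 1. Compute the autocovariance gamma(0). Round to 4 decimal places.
\gamma(0) = 1.3269

Multiply the model equation by X_{t-k} and take expectations. With theta_0 = psi_0 = 1 and psi_j the MA(infinity) weights, this gives
  gamma(k) - sum_i phi_i gamma(k-i) = c_k,
  c_k = sigma^2 * sum_{j=k..q} theta_j psi_{j-k}   (c_k = 0 for k > q),
using gamma(-m) = gamma(m).
psi-weights needed (psi_j = theta_j + sum_i phi_i psi_{j-i}):
  psi_1 = theta_1 + phi_1 = -0.124 + (-0.4) = -0.524
Right-hand sides:
  c_0 = sigma^2 (1 + theta_1 psi_1) = 1 * (1 + (-0.124)(-0.524)) = 1 * 1.064976 = 1.064976
  c_1 = sigma^2 theta_1 = 1 * (-0.124) = -0.124
  c_2 = 0
Equations for k = 0 and k = 1 (AR order 1):
  gamma(0) = phi_1 gamma(1) + c_0
  gamma(1) = phi_1 gamma(0) + c_1
Substituting the second into the first: gamma(0) (1 - phi_1^2) = c_0 + phi_1 c_1, so
  gamma(0) = (c_0 + phi_1 c_1) / (1 - phi_1^2) = (1.064976 + (-0.4)(-0.124)) / (1 - (-0.4)^2) = 1.114576 / 0.84 = 1.326876.
Therefore gamma(0) = 1.3269 (to 4 decimal places).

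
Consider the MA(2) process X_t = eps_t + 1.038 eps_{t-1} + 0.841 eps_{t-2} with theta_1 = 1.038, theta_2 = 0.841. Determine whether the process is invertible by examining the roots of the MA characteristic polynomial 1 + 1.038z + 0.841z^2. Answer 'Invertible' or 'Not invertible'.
\text{Invertible}

The MA(q) characteristic polynomial is P(z) = 1 + 1.038z + 0.841z^2.
Invertibility requires all roots to lie outside the unit circle, i.e. |z| > 1 for every root.
Set 1 + (1.038) z + (0.841) z^2 = 0, i.e. a z^2 + b z + c = 0 with a = 0.841, b = 1.038, c = 1.
Discriminant D = b^2 - 4ac = (1.038)^2 - 4*(0.841)*1 = 1.077444 - (3.364) = -2.286556.
D < 0, so the roots are the complex-conjugate pair z = (-b +/- i sqrt(-D)) / (2a) = -0.6171 +/- 0.899i.
For a conjugate pair |z|^2 = z * conj(z) = (product of roots) = c/a = 1/(0.841) = 1.189061, so |z| = sqrt(1.189061) = 1.0904 for both roots.
Moduli of all roots: 1.0904, 1.0904.
All moduli strictly greater than 1? Yes.
Verdict: Invertible.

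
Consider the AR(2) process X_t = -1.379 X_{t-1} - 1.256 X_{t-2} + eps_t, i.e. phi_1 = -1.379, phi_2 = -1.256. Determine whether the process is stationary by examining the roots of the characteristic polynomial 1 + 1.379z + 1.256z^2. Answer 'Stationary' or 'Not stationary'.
\text{Not stationary}

The AR(p) characteristic polynomial is P(z) = 1 + 1.379z + 1.256z^2.
Stationarity requires all roots to lie outside the unit circle, i.e. |z| > 1 for every root.
Set 1 + (1.379) z + (1.256) z^2 = 0, i.e. a z^2 + b z + c = 0 with a = 1.256, b = 1.379, c = 1.
Discriminant D = b^2 - 4ac = (1.379)^2 - 4*(1.256)*1 = 1.901641 - (5.024) = -3.122359.
D < 0, so the roots are the complex-conjugate pair z = (-b +/- i sqrt(-D)) / (2a) = -0.549 +/- 0.7034i.
For a conjugate pair |z|^2 = z * conj(z) = (product of roots) = c/a = 1/(1.256) = 0.796178, so |z| = sqrt(0.796178) = 0.8923 for both roots.
Moduli of all roots: 0.8923, 0.8923.
All moduli strictly greater than 1? No.
Verdict: Not stationary.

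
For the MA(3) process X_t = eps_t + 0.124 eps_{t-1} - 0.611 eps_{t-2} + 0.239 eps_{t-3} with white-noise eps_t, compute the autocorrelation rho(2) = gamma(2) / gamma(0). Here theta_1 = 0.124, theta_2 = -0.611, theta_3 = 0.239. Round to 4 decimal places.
\rho(2) = -0.4021

For an MA(q) process with theta_0 = 1, the autocovariance is
  gamma(k) = sigma^2 * sum_{i=0..q-k} theta_i * theta_{i+k},
and rho(k) = gamma(k) / gamma(0). Sigma^2 cancels.
  numerator   = (1)*(-0.611) + (0.124)*(0.239) = -0.581364.
  denominator = (1)^2 + (0.124)^2 + (-0.611)^2 + (0.239)^2 = 1.445818.
  rho(2) = -0.581364 / 1.445818 = -0.4021.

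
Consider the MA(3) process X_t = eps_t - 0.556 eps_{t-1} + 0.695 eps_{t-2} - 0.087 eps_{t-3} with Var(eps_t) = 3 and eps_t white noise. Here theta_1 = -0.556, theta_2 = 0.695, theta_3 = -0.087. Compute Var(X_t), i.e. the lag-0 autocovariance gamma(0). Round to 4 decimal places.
\gamma(0) = 5.3992

For an MA(q) process X_t = eps_t + sum_i theta_i eps_{t-i} with
Var(eps_t) = sigma^2, the variance is
  gamma(0) = sigma^2 * (1 + sum_i theta_i^2).
  sum_i theta_i^2 = (-0.556)^2 + (0.695)^2 + (-0.087)^2 = 0.309136 + 0.483025 + 0.007569 = 0.79973.
  gamma(0) = 3 * (1 + 0.79973) = 3 * 1.79973 = 5.39919, which rounds to 5.3992.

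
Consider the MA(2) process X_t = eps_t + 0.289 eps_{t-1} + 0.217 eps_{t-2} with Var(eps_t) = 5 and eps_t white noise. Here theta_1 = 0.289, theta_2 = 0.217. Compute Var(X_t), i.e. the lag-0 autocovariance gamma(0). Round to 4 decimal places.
\gamma(0) = 5.6531

For an MA(q) process X_t = eps_t + sum_i theta_i eps_{t-i} with
Var(eps_t) = sigma^2, the variance is
  gamma(0) = sigma^2 * (1 + sum_i theta_i^2).
  sum_i theta_i^2 = (0.289)^2 + (0.217)^2 = 0.083521 + 0.047089 = 0.13061.
  gamma(0) = 5 * (1 + 0.13061) = 5 * 1.13061 = 5.65305, which rounds to 5.6531.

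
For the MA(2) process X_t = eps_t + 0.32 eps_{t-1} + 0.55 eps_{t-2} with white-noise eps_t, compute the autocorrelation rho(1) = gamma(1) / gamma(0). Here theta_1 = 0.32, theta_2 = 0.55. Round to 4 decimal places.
\rho(1) = 0.3531

For an MA(q) process with theta_0 = 1, the autocovariance is
  gamma(k) = sigma^2 * sum_{i=0..q-k} theta_i * theta_{i+k},
and rho(k) = gamma(k) / gamma(0). Sigma^2 cancels.
  numerator   = (1)*(0.32) + (0.32)*(0.55) = 0.496.
  denominator = (1)^2 + (0.32)^2 + (0.55)^2 = 1.4049.
  rho(1) = 0.496 / 1.4049 = 0.3531.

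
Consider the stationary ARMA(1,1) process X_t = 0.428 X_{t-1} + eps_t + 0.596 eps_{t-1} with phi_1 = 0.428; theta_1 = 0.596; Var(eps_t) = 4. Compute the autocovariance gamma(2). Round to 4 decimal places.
\gamma(2) = 2.6937

Multiply the model equation by X_{t-k} and take expectations. With theta_0 = psi_0 = 1 and psi_j the MA(infinity) weights, this gives
  gamma(k) - sum_i phi_i gamma(k-i) = c_k,
  c_k = sigma^2 * sum_{j=k..q} theta_j psi_{j-k}   (c_k = 0 for k > q),
using gamma(-m) = gamma(m).
psi-weights needed (psi_j = theta_j + sum_i phi_i psi_{j-i}):
  psi_1 = theta_1 + phi_1 = 0.596 + (0.428) = 1.024
Right-hand sides:
  c_0 = sigma^2 (1 + theta_1 psi_1) = 4 * (1 + (0.596)(1.024)) = 4 * 1.610304 = 6.441216
  c_1 = sigma^2 theta_1 = 4 * (0.596) = 2.384
  c_2 = 0
Equations for k = 0 and k = 1 (AR order 1):
  gamma(0) = phi_1 gamma(1) + c_0
  gamma(1) = phi_1 gamma(0) + c_1
Substituting the second into the first: gamma(0) (1 - phi_1^2) = c_0 + phi_1 c_1, so
  gamma(0) = (c_0 + phi_1 c_1) / (1 - phi_1^2) = (6.441216 + (0.428)(2.384)) / (1 - (0.428)^2) = 7.461568 / 0.816816 = 9.134943.
  gamma(1) = phi_1 gamma(0) + c_1 = (0.428)(9.134943) + (2.384) = 6.293756.
For k = 2 (> q): gamma(2) = phi_1 gamma(1) = (0.428)(6.293756) = 2.693727.
Therefore gamma(2) = 2.6937 (to 4 decimal places).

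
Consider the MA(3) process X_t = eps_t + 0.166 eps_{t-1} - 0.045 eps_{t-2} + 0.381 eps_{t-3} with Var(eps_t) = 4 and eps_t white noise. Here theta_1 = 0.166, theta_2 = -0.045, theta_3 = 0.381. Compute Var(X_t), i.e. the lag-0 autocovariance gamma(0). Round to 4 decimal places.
\gamma(0) = 4.6990

For an MA(q) process X_t = eps_t + sum_i theta_i eps_{t-i} with
Var(eps_t) = sigma^2, the variance is
  gamma(0) = sigma^2 * (1 + sum_i theta_i^2).
  sum_i theta_i^2 = (0.166)^2 + (-0.045)^2 + (0.381)^2 = 0.027556 + 0.002025 + 0.145161 = 0.174742.
  gamma(0) = 4 * (1 + 0.174742) = 4 * 1.174742 = 4.698968, which rounds to 4.6990.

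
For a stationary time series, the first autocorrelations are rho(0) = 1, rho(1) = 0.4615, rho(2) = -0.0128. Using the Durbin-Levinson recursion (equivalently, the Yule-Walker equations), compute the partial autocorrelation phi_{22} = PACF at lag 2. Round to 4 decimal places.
\phi_{22} = -0.2869

The PACF at lag k is phi_{kk}, the last component of the solution
to the Yule-Walker system G_k phi = r_k where
  (G_k)_{ij} = rho(|i - j|), (r_k)_i = rho(i), i,j = 1..k.
Equivalently, Durbin-Levinson gives phi_{kk} iteratively:
  phi_{11} = rho(1)
  phi_{kk} = [rho(k) - sum_{j=1..k-1} phi_{k-1,j} rho(k-j)]
            / [1 - sum_{j=1..k-1} phi_{k-1,j} rho(j)],
  phi_{k,j} = phi_{k-1,j} - phi_{kk} phi_{k-1,k-j},  j = 1..k-1.
Step k = 1:
  phi_11 = rho(1) = 0.4615.
Step k = 2:
  phi_22 = [rho(2) - phi_11 rho(1)] / [1 - phi_11 rho(1)] = [-0.0128 - (0.4615)(0.4615)] / [1 - (0.4615)(0.4615)]
         = -0.22578225 / 0.78701775 = -0.2869.
Therefore phi_{22} = -0.2869.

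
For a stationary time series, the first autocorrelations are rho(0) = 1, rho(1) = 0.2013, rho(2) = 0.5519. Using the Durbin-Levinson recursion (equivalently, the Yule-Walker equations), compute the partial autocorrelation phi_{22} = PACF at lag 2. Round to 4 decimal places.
\phi_{22} = 0.5330

The PACF at lag k is phi_{kk}, the last component of the solution
to the Yule-Walker system G_k phi = r_k where
  (G_k)_{ij} = rho(|i - j|), (r_k)_i = rho(i), i,j = 1..k.
Equivalently, Durbin-Levinson gives phi_{kk} iteratively:
  phi_{11} = rho(1)
  phi_{kk} = [rho(k) - sum_{j=1..k-1} phi_{k-1,j} rho(k-j)]
            / [1 - sum_{j=1..k-1} phi_{k-1,j} rho(j)],
  phi_{k,j} = phi_{k-1,j} - phi_{kk} phi_{k-1,k-j},  j = 1..k-1.
Step k = 1:
  phi_11 = rho(1) = 0.2013.
Step k = 2:
  phi_22 = [rho(2) - phi_11 rho(1)] / [1 - phi_11 rho(1)] = [0.5519 - (0.2013)(0.2013)] / [1 - (0.2013)(0.2013)]
         = 0.51137831 / 0.95947831 = 0.533.
Therefore phi_{22} = 0.5330.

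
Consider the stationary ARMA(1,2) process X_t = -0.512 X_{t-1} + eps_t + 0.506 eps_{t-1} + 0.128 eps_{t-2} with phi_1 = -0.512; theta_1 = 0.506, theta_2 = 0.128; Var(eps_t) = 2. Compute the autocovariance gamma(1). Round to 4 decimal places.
\gamma(1) = -0.0374

Multiply the model equation by X_{t-k} and take expectations. With theta_0 = psi_0 = 1 and psi_j the MA(infinity) weights, this gives
  gamma(k) - sum_i phi_i gamma(k-i) = c_k,
  c_k = sigma^2 * sum_{j=k..q} theta_j psi_{j-k}   (c_k = 0 for k > q),
using gamma(-m) = gamma(m).
psi-weights needed (psi_j = theta_j + sum_i phi_i psi_{j-i}):
  psi_1 = theta_1 + phi_1 = 0.506 + (-0.512) = -0.006
  psi_2 = theta_2 + phi_1 psi_1 = 0.128 + (-0.512)(-0.006) = 0.131072
Right-hand sides:
  c_0 = sigma^2 (1 + theta_1 psi_1 + theta_2 psi_2) = 2 * (1 + (0.506)(-0.006) + (0.128)(0.131072)) = 2 * 1.013741 = 2.027482
  c_1 = sigma^2 (theta_1 + theta_2 psi_1) = 2 * (0.506 + (0.128)(-0.006)) = 1.010464
  c_2 = sigma^2 theta_2 = 2 * (0.128) = 0.256
Equations for k = 0 and k = 1 (AR order 1):
  gamma(0) = phi_1 gamma(1) + c_0
  gamma(1) = phi_1 gamma(0) + c_1
Substituting the second into the first: gamma(0) (1 - phi_1^2) = c_0 + phi_1 c_1, so
  gamma(0) = (c_0 + phi_1 c_1) / (1 - phi_1^2) = (2.027482 + (-0.512)(1.010464)) / (1 - (-0.512)^2) = 1.510125 / 0.737856 = 2.046639.
  gamma(1) = phi_1 gamma(0) + c_1 = (-0.512)(2.046639) + (1.010464) = -0.037415.
Therefore gamma(1) = -0.0374 (to 4 decimal places).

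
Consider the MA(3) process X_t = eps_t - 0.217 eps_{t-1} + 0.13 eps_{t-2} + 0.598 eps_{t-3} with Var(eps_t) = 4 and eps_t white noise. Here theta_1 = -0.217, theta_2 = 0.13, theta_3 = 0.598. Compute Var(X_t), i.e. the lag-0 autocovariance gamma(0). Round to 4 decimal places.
\gamma(0) = 5.6864

For an MA(q) process X_t = eps_t + sum_i theta_i eps_{t-i} with
Var(eps_t) = sigma^2, the variance is
  gamma(0) = sigma^2 * (1 + sum_i theta_i^2).
  sum_i theta_i^2 = (-0.217)^2 + (0.13)^2 + (0.598)^2 = 0.047089 + 0.0169 + 0.357604 = 0.421593.
  gamma(0) = 4 * (1 + 0.421593) = 4 * 1.421593 = 5.686372, which rounds to 5.6864.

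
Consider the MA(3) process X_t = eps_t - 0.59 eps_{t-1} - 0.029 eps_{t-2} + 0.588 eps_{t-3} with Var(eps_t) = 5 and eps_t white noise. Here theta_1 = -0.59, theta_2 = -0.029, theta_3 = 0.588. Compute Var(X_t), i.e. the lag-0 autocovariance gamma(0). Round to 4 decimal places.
\gamma(0) = 8.4734

For an MA(q) process X_t = eps_t + sum_i theta_i eps_{t-i} with
Var(eps_t) = sigma^2, the variance is
  gamma(0) = sigma^2 * (1 + sum_i theta_i^2).
  sum_i theta_i^2 = (-0.59)^2 + (-0.029)^2 + (0.588)^2 = 0.3481 + 0.000841 + 0.345744 = 0.694685.
  gamma(0) = 5 * (1 + 0.694685) = 5 * 1.694685 = 8.473425, which rounds to 8.4734.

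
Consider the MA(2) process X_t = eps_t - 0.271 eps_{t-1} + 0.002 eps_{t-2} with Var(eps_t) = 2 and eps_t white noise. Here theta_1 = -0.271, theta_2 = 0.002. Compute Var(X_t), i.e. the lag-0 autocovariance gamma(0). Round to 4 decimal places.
\gamma(0) = 2.1469

For an MA(q) process X_t = eps_t + sum_i theta_i eps_{t-i} with
Var(eps_t) = sigma^2, the variance is
  gamma(0) = sigma^2 * (1 + sum_i theta_i^2).
  sum_i theta_i^2 = (-0.271)^2 + (0.002)^2 = 0.073441 + 0.000004 = 0.073445.
  gamma(0) = 2 * (1 + 0.073445) = 2 * 1.073445 = 2.14689, which rounds to 2.1469.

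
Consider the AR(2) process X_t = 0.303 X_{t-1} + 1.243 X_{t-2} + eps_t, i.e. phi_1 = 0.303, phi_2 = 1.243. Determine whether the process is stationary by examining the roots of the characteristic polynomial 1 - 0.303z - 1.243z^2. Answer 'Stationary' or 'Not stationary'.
\text{Not stationary}

The AR(p) characteristic polynomial is P(z) = 1 - 0.303z - 1.243z^2.
Stationarity requires all roots to lie outside the unit circle, i.e. |z| > 1 for every root.
Set 1 + (-0.303) z + (-1.243) z^2 = 0, i.e. a z^2 + b z + c = 0 with a = -1.243, b = -0.303, c = 1.
Discriminant D = b^2 - 4ac = (-0.303)^2 - 4*(-1.243)*1 = 0.091809 - (-4.972) = 5.063809.
D >= 0, so the roots are real: z = (-b +/- sqrt(D)) / (2a) = (0.303 +/- 2.250291) / (-2.486).
  z_1 = (0.303 + 2.250291) / (-2.486) = -1.0271,   |z_1| = 1.0271.
  z_2 = (0.303 - 2.250291) / (-2.486) = 0.7833,   |z_2| = 0.7833.
Moduli of all roots: 1.0271, 0.7833.
All moduli strictly greater than 1? No.
Verdict: Not stationary.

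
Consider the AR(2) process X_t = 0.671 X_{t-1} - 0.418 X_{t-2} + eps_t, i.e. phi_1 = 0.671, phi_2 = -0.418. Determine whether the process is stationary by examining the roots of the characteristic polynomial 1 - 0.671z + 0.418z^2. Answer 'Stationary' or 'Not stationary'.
\text{Stationary}

The AR(p) characteristic polynomial is P(z) = 1 - 0.671z + 0.418z^2.
Stationarity requires all roots to lie outside the unit circle, i.e. |z| > 1 for every root.
Set 1 + (-0.671) z + (0.418) z^2 = 0, i.e. a z^2 + b z + c = 0 with a = 0.418, b = -0.671, c = 1.
Discriminant D = b^2 - 4ac = (-0.671)^2 - 4*(0.418)*1 = 0.450241 - (1.672) = -1.221759.
D < 0, so the roots are the complex-conjugate pair z = (-b +/- i sqrt(-D)) / (2a) = 0.8026 +/- 1.3222i.
For a conjugate pair |z|^2 = z * conj(z) = (product of roots) = c/a = 1/(0.418) = 2.392344, so |z| = sqrt(2.392344) = 1.5467 for both roots.
Moduli of all roots: 1.5467, 1.5467.
All moduli strictly greater than 1? Yes.
Verdict: Stationary.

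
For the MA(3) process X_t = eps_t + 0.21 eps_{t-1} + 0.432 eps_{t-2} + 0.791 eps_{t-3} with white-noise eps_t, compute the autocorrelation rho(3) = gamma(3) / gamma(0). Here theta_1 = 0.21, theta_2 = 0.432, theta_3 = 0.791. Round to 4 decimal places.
\rho(3) = 0.4261

For an MA(q) process with theta_0 = 1, the autocovariance is
  gamma(k) = sigma^2 * sum_{i=0..q-k} theta_i * theta_{i+k},
and rho(k) = gamma(k) / gamma(0). Sigma^2 cancels.
  numerator   = (1)*(0.791) = 0.791.
  denominator = (1)^2 + (0.21)^2 + (0.432)^2 + (0.791)^2 = 1.856405.
  rho(3) = 0.791 / 1.856405 = 0.4261.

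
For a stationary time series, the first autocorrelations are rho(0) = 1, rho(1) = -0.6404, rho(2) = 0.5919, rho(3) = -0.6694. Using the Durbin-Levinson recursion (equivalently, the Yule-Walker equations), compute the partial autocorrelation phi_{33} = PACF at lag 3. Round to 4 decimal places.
\phi_{33} = -0.3930

The PACF at lag k is phi_{kk}, the last component of the solution
to the Yule-Walker system G_k phi = r_k where
  (G_k)_{ij} = rho(|i - j|), (r_k)_i = rho(i), i,j = 1..k.
Equivalently, Durbin-Levinson gives phi_{kk} iteratively:
  phi_{11} = rho(1)
  phi_{kk} = [rho(k) - sum_{j=1..k-1} phi_{k-1,j} rho(k-j)]
            / [1 - sum_{j=1..k-1} phi_{k-1,j} rho(j)],
  phi_{k,j} = phi_{k-1,j} - phi_{kk} phi_{k-1,k-j},  j = 1..k-1.
Step k = 1:
  phi_11 = rho(1) = -0.6404.
Step k = 2:
  phi_22 = [rho(2) - phi_11 rho(1)] / [1 - phi_11 rho(1)] = [0.5919 - (-0.6404)(-0.6404)] / [1 - (-0.6404)(-0.6404)]
         = 0.18178784 / 0.58988784 = 0.308174.
  Update: phi_21 = phi_11 - phi_22 phi_11 = -0.6404 - (0.308174)(-0.6404) = -0.443046.
Step k = 3:
  phi_33 = [rho(3) - phi_21 rho(2) - phi_22 rho(1)] / [1 - phi_21 rho(1) - phi_22 rho(2)]
    numerator   = -0.6694 - (-0.443046)(0.5919) - (0.308174)(-0.6404) = -0.20980693
    denominator = 1 - (-0.443046)(-0.6404) - (0.308174)(0.5919) = 0.53386563
  phi_33 = -0.20980693 / 0.53386563 = -0.393.
Therefore phi_{33} = -0.3930.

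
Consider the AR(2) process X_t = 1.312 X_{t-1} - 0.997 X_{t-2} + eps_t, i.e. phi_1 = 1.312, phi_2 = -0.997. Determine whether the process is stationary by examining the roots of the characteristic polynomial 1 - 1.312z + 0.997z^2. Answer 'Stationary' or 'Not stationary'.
\text{Stationary}

The AR(p) characteristic polynomial is P(z) = 1 - 1.312z + 0.997z^2.
Stationarity requires all roots to lie outside the unit circle, i.e. |z| > 1 for every root.
Set 1 + (-1.312) z + (0.997) z^2 = 0, i.e. a z^2 + b z + c = 0 with a = 0.997, b = -1.312, c = 1.
Discriminant D = b^2 - 4ac = (-1.312)^2 - 4*(0.997)*1 = 1.721344 - (3.988) = -2.266656.
D < 0, so the roots are the complex-conjugate pair z = (-b +/- i sqrt(-D)) / (2a) = 0.658 +/- 0.755i.
For a conjugate pair |z|^2 = z * conj(z) = (product of roots) = c/a = 1/(0.997) = 1.003009, so |z| = sqrt(1.003009) = 1.0015 for both roots.
Moduli of all roots: 1.0015, 1.0015.
All moduli strictly greater than 1? Yes.
Verdict: Stationary.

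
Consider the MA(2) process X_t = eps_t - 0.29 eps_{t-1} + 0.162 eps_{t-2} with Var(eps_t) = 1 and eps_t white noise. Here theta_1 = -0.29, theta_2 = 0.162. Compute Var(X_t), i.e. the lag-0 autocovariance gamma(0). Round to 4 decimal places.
\gamma(0) = 1.1103

For an MA(q) process X_t = eps_t + sum_i theta_i eps_{t-i} with
Var(eps_t) = sigma^2, the variance is
  gamma(0) = sigma^2 * (1 + sum_i theta_i^2).
  sum_i theta_i^2 = (-0.29)^2 + (0.162)^2 = 0.0841 + 0.026244 = 0.110344.
  gamma(0) = 1 * (1 + 0.110344) = 1 * 1.110344 = 1.110344, which rounds to 1.1103.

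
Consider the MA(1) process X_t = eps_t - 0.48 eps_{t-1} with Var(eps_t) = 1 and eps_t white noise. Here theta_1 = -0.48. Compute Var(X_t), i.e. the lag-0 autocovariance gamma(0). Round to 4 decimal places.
\gamma(0) = 1.2304

For an MA(q) process X_t = eps_t + sum_i theta_i eps_{t-i} with
Var(eps_t) = sigma^2, the variance is
  gamma(0) = sigma^2 * (1 + sum_i theta_i^2).
  sum_i theta_i^2 = (-0.48)^2 = 0.2304.
  gamma(0) = 1 * (1 + 0.2304) = 1 * 1.2304 = 1.2304.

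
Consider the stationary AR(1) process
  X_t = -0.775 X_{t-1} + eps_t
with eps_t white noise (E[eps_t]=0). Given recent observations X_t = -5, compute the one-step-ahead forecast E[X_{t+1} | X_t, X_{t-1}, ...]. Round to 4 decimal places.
E[X_{t+1} \mid \mathcal F_t] = 3.8750

For an AR(p) model X_t = c + sum_i phi_i X_{t-i} + eps_t, the
one-step-ahead conditional mean is
  E[X_{t+1} | X_t, ...] = c + sum_i phi_i X_{t+1-i}.
Substitute known values:
  E[X_{t+1} | ...] = (-0.775) * (-5)
                   = 3.8750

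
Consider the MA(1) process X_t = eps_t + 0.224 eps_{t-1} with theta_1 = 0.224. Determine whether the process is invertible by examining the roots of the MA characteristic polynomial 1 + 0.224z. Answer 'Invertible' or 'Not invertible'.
\text{Invertible}

The MA(q) characteristic polynomial is P(z) = 1 + 0.224z.
Invertibility requires all roots to lie outside the unit circle, i.e. |z| > 1 for every root.
This is linear in z: 1 + (0.224) z = 0  =>  z = -1/(0.224) = -4.464286,  |z| = 4.464286.
Moduli of all roots: 4.4643.
All moduli strictly greater than 1? Yes.
Verdict: Invertible.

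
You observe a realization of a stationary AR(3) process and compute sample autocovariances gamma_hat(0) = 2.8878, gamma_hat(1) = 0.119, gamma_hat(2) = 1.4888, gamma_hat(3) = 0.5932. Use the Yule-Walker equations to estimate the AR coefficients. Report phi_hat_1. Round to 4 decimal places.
\hat\phi_{1} = -0.1020

The Yule-Walker equations for an AR(p) process read, in matrix form,
  Gamma_p phi = r_p,   with   (Gamma_p)_{ij} = gamma(|i - j|),
                       (r_p)_i = gamma(i),   i,j = 1..p.
Substitute the sample gammas (Toeplitz matrix and right-hand side of size 3):
  Gamma_p = [[2.8878, 0.119, 1.4888], [0.119, 2.8878, 0.119], [1.4888, 0.119, 2.8878]]
  r_p     = [0.119, 1.4888, 0.5932]
Written out (R1..R3):
  (R1) 2.8878 phi_1 + 0.119 phi_2 + 1.4888 phi_3 = 0.119
  (R2) 0.119 phi_1 + 2.8878 phi_2 + 0.119 phi_3 = 1.4888
  (R3) 1.4888 phi_1 + 0.119 phi_2 + 2.8878 phi_3 = 0.5932
Gaussian elimination:
  R2 <- R2 - (0.119/2.8878) R1 = R2 - (0.041208) R1:  2.882896 phi_2 + 0.05765 phi_3 = 1.483896
  R3 <- R3 - (1.4888/2.8878) R1 = R3 - (0.515548) R1:  0.05765 phi_2 + 2.120252 phi_3 = 0.53185
  R3 <- R3 - (0.05765/2.882896) R2 = R3 - (0.019997) R2:  2.119099 phi_3 = 0.502176
Back-substitution:
  phi_hat_3 = 0.502176 / 2.119099 = 0.236976
  phi_hat_2 = (1.483896 - (0.05765)(0.236976)) / 2.882896 = 0.509985
  phi_hat_1 = (0.119 - (0.119)(0.509985) - (1.4888)(0.236976)) / 2.8878 = -0.10198
So phi_hat = [-0.1020, 0.5100, 0.2370].
Therefore phi_hat_1 = -0.1020.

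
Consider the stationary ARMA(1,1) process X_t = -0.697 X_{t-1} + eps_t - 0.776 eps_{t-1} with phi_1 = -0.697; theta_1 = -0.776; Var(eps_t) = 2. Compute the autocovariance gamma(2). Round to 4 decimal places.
\gamma(2) = 6.1533

Multiply the model equation by X_{t-k} and take expectations. With theta_0 = psi_0 = 1 and psi_j the MA(infinity) weights, this gives
  gamma(k) - sum_i phi_i gamma(k-i) = c_k,
  c_k = sigma^2 * sum_{j=k..q} theta_j psi_{j-k}   (c_k = 0 for k > q),
using gamma(-m) = gamma(m).
psi-weights needed (psi_j = theta_j + sum_i phi_i psi_{j-i}):
  psi_1 = theta_1 + phi_1 = -0.776 + (-0.697) = -1.473
Right-hand sides:
  c_0 = sigma^2 (1 + theta_1 psi_1) = 2 * (1 + (-0.776)(-1.473)) = 2 * 2.143048 = 4.286096
  c_1 = sigma^2 theta_1 = 2 * (-0.776) = -1.552
  c_2 = 0
Equations for k = 0 and k = 1 (AR order 1):
  gamma(0) = phi_1 gamma(1) + c_0
  gamma(1) = phi_1 gamma(0) + c_1
Substituting the second into the first: gamma(0) (1 - phi_1^2) = c_0 + phi_1 c_1, so
  gamma(0) = (c_0 + phi_1 c_1) / (1 - phi_1^2) = (4.286096 + (-0.697)(-1.552)) / (1 - (-0.697)^2) = 5.36784 / 0.514191 = 10.439389.
  gamma(1) = phi_1 gamma(0) + c_1 = (-0.697)(10.439389) + (-1.552) = -8.828254.
For k = 2 (> q): gamma(2) = phi_1 gamma(1) = (-0.697)(-8.828254) = 6.153293.
Therefore gamma(2) = 6.1533 (to 4 decimal places).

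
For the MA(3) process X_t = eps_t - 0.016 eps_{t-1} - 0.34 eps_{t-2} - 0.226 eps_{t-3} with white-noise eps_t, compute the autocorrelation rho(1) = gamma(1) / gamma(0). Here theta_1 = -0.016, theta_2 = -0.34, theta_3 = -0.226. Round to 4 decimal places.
\rho(1) = 0.0568

For an MA(q) process with theta_0 = 1, the autocovariance is
  gamma(k) = sigma^2 * sum_{i=0..q-k} theta_i * theta_{i+k},
and rho(k) = gamma(k) / gamma(0). Sigma^2 cancels.
  numerator   = (1)*(-0.016) + (-0.016)*(-0.34) + (-0.34)*(-0.226) = 0.06628.
  denominator = (1)^2 + (-0.016)^2 + (-0.34)^2 + (-0.226)^2 = 1.166932.
  rho(1) = 0.06628 / 1.166932 = 0.0568.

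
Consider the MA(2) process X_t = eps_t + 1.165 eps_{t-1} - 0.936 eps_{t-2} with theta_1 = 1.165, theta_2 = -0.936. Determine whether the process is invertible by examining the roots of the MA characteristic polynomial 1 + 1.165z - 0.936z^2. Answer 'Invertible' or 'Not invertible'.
\text{Not invertible}

The MA(q) characteristic polynomial is P(z) = 1 + 1.165z - 0.936z^2.
Invertibility requires all roots to lie outside the unit circle, i.e. |z| > 1 for every root.
Set 1 + (1.165) z + (-0.936) z^2 = 0, i.e. a z^2 + b z + c = 0 with a = -0.936, b = 1.165, c = 1.
Discriminant D = b^2 - 4ac = (1.165)^2 - 4*(-0.936)*1 = 1.357225 - (-3.744) = 5.101225.
D >= 0, so the roots are real: z = (-b +/- sqrt(D)) / (2a) = (-1.165 +/- 2.258589) / (-1.872).
  z_1 = (-1.165 + 2.258589) / (-1.872) = -0.5842,   |z_1| = 0.5842.
  z_2 = (-1.165 - 2.258589) / (-1.872) = 1.8288,   |z_2| = 1.8288.
Moduli of all roots: 0.5842, 1.8288.
All moduli strictly greater than 1? No.
Verdict: Not invertible.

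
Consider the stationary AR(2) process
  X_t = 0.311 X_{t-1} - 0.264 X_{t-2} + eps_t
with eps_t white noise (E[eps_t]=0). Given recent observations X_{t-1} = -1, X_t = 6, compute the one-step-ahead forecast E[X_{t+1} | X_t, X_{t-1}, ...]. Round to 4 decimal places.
E[X_{t+1} \mid \mathcal F_t] = 2.1300

For an AR(p) model X_t = c + sum_i phi_i X_{t-i} + eps_t, the
one-step-ahead conditional mean is
  E[X_{t+1} | X_t, ...] = c + sum_i phi_i X_{t+1-i}.
Substitute known values:
  E[X_{t+1} | ...] = (0.311) * (6) + (-0.264) * (-1)
                   = 2.1300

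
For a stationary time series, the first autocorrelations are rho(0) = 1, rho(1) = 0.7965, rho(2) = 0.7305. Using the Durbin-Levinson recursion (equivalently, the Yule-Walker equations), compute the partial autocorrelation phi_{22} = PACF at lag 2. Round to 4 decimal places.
\phi_{22} = 0.2628

The PACF at lag k is phi_{kk}, the last component of the solution
to the Yule-Walker system G_k phi = r_k where
  (G_k)_{ij} = rho(|i - j|), (r_k)_i = rho(i), i,j = 1..k.
Equivalently, Durbin-Levinson gives phi_{kk} iteratively:
  phi_{11} = rho(1)
  phi_{kk} = [rho(k) - sum_{j=1..k-1} phi_{k-1,j} rho(k-j)]
            / [1 - sum_{j=1..k-1} phi_{k-1,j} rho(j)],
  phi_{k,j} = phi_{k-1,j} - phi_{kk} phi_{k-1,k-j},  j = 1..k-1.
Step k = 1:
  phi_11 = rho(1) = 0.7965.
Step k = 2:
  phi_22 = [rho(2) - phi_11 rho(1)] / [1 - phi_11 rho(1)] = [0.7305 - (0.7965)(0.7965)] / [1 - (0.7965)(0.7965)]
         = 0.09608775 / 0.36558775 = 0.2628.
Therefore phi_{22} = 0.2628.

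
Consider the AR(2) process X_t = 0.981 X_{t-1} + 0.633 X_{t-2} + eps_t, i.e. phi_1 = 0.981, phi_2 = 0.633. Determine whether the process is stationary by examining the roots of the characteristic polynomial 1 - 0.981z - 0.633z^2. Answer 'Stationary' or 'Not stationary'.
\text{Not stationary}

The AR(p) characteristic polynomial is P(z) = 1 - 0.981z - 0.633z^2.
Stationarity requires all roots to lie outside the unit circle, i.e. |z| > 1 for every root.
Set 1 + (-0.981) z + (-0.633) z^2 = 0, i.e. a z^2 + b z + c = 0 with a = -0.633, b = -0.981, c = 1.
Discriminant D = b^2 - 4ac = (-0.981)^2 - 4*(-0.633)*1 = 0.962361 - (-2.532) = 3.494361.
D >= 0, so the roots are real: z = (-b +/- sqrt(D)) / (2a) = (0.981 +/- 1.869321) / (-1.266).
  z_1 = (0.981 + 1.869321) / (-1.266) = -2.2514,   |z_1| = 2.2514.
  z_2 = (0.981 - 1.869321) / (-1.266) = 0.7017,   |z_2| = 0.7017.
Moduli of all roots: 2.2514, 0.7017.
All moduli strictly greater than 1? No.
Verdict: Not stationary.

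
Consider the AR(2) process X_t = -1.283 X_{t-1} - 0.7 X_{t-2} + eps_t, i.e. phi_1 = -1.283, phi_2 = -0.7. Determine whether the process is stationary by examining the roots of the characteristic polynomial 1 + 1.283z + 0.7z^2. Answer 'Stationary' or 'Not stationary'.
\text{Stationary}

The AR(p) characteristic polynomial is P(z) = 1 + 1.283z + 0.7z^2.
Stationarity requires all roots to lie outside the unit circle, i.e. |z| > 1 for every root.
Set 1 + (1.283) z + (0.7) z^2 = 0, i.e. a z^2 + b z + c = 0 with a = 0.7, b = 1.283, c = 1.
Discriminant D = b^2 - 4ac = (1.283)^2 - 4*(0.7)*1 = 1.646089 - (2.8) = -1.153911.
D < 0, so the roots are the complex-conjugate pair z = (-b +/- i sqrt(-D)) / (2a) = -0.9164 +/- 0.7673i.
For a conjugate pair |z|^2 = z * conj(z) = (product of roots) = c/a = 1/(0.7) = 1.428571, so |z| = sqrt(1.428571) = 1.1952 for both roots.
Moduli of all roots: 1.1952, 1.1952.
All moduli strictly greater than 1? Yes.
Verdict: Stationary.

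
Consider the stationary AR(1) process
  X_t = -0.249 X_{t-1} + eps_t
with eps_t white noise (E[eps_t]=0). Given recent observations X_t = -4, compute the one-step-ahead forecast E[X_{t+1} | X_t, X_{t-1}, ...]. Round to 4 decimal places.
E[X_{t+1} \mid \mathcal F_t] = 0.9960

For an AR(p) model X_t = c + sum_i phi_i X_{t-i} + eps_t, the
one-step-ahead conditional mean is
  E[X_{t+1} | X_t, ...] = c + sum_i phi_i X_{t+1-i}.
Substitute known values:
  E[X_{t+1} | ...] = (-0.249) * (-4)
                   = 0.9960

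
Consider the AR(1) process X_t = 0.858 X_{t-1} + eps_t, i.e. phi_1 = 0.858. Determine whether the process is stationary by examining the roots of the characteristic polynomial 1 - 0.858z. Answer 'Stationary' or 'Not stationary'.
\text{Stationary}

The AR(p) characteristic polynomial is P(z) = 1 - 0.858z.
Stationarity requires all roots to lie outside the unit circle, i.e. |z| > 1 for every root.
This is linear in z: 1 + (-0.858) z = 0  =>  z = -1/(-0.858) = 1.165501,  |z| = 1.165501.
Moduli of all roots: 1.1655.
All moduli strictly greater than 1? Yes.
Verdict: Stationary.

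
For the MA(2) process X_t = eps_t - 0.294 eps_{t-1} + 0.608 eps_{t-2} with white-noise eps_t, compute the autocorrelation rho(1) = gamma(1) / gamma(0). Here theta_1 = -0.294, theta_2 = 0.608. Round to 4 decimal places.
\rho(1) = -0.3247

For an MA(q) process with theta_0 = 1, the autocovariance is
  gamma(k) = sigma^2 * sum_{i=0..q-k} theta_i * theta_{i+k},
and rho(k) = gamma(k) / gamma(0). Sigma^2 cancels.
  numerator   = (1)*(-0.294) + (-0.294)*(0.608) = -0.472752.
  denominator = (1)^2 + (-0.294)^2 + (0.608)^2 = 1.4561.
  rho(1) = -0.472752 / 1.4561 = -0.3247.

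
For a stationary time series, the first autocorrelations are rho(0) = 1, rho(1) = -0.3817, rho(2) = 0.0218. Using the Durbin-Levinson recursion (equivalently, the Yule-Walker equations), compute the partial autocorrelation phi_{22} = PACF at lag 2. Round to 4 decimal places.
\phi_{22} = -0.1450

The PACF at lag k is phi_{kk}, the last component of the solution
to the Yule-Walker system G_k phi = r_k where
  (G_k)_{ij} = rho(|i - j|), (r_k)_i = rho(i), i,j = 1..k.
Equivalently, Durbin-Levinson gives phi_{kk} iteratively:
  phi_{11} = rho(1)
  phi_{kk} = [rho(k) - sum_{j=1..k-1} phi_{k-1,j} rho(k-j)]
            / [1 - sum_{j=1..k-1} phi_{k-1,j} rho(j)],
  phi_{k,j} = phi_{k-1,j} - phi_{kk} phi_{k-1,k-j},  j = 1..k-1.
Step k = 1:
  phi_11 = rho(1) = -0.3817.
Step k = 2:
  phi_22 = [rho(2) - phi_11 rho(1)] / [1 - phi_11 rho(1)] = [0.0218 - (-0.3817)(-0.3817)] / [1 - (-0.3817)(-0.3817)]
         = -0.12389489 / 0.85430511 = -0.145.
Therefore phi_{22} = -0.1450.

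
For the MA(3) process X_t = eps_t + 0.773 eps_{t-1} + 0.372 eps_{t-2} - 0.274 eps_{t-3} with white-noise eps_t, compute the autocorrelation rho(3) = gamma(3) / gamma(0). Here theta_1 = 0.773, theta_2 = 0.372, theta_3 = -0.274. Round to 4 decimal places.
\rho(3) = -0.1513

For an MA(q) process with theta_0 = 1, the autocovariance is
  gamma(k) = sigma^2 * sum_{i=0..q-k} theta_i * theta_{i+k},
and rho(k) = gamma(k) / gamma(0). Sigma^2 cancels.
  numerator   = (1)*(-0.274) = -0.274.
  denominator = (1)^2 + (0.773)^2 + (0.372)^2 + (-0.274)^2 = 1.810989.
  rho(3) = -0.274 / 1.810989 = -0.1513.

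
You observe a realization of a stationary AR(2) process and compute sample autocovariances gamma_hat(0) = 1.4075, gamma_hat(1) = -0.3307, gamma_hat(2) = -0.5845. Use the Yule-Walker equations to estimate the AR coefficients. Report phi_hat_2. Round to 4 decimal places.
\hat\phi_{2} = -0.4980

The Yule-Walker equations for an AR(p) process read, in matrix form,
  Gamma_p phi = r_p,   with   (Gamma_p)_{ij} = gamma(|i - j|),
                       (r_p)_i = gamma(i),   i,j = 1..p.
Substitute the sample gammas (Toeplitz matrix and right-hand side of size 2):
  Gamma_p = [[1.4075, -0.3307], [-0.3307, 1.4075]]
  r_p     = [-0.3307, -0.5845]
Written out:
  1.4075 phi_1 - 0.3307 phi_2 = -0.3307
  -0.3307 phi_1 + 1.4075 phi_2 = -0.5845
Solve by Cramer's rule:
  det = gamma(0)^2 - gamma(1)^2 = (1.4075)^2 - (-0.3307)^2 = 1.98105625 - 0.10936249 = 1.87169376
  phi_hat_1 = [gamma(1) gamma(0) - gamma(1) gamma(2)] / det = [(-0.3307)(1.4075) - (-0.3307)(-0.5845)] / 1.87169376 = -0.6587544 / 1.87169376 = -0.352
  phi_hat_2 = [gamma(0) gamma(2) - gamma(1)^2] / det = [(1.4075)(-0.5845) - (-0.3307)^2] / 1.87169376 = -0.93204624 / 1.87169376 = -0.498
So phi_hat = [-0.3520, -0.4980].
Therefore phi_hat_2 = -0.4980.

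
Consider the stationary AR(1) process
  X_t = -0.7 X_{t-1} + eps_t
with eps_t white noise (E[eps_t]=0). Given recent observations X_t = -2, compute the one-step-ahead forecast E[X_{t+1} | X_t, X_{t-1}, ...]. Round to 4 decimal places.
E[X_{t+1} \mid \mathcal F_t] = 1.4000

For an AR(p) model X_t = c + sum_i phi_i X_{t-i} + eps_t, the
one-step-ahead conditional mean is
  E[X_{t+1} | X_t, ...] = c + sum_i phi_i X_{t+1-i}.
Substitute known values:
  E[X_{t+1} | ...] = (-0.7) * (-2)
                   = 1.4000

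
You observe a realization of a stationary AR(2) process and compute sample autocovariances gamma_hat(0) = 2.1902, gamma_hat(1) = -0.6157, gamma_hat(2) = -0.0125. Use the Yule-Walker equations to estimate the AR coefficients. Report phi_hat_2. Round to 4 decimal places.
\hat\phi_{2} = -0.0920

The Yule-Walker equations for an AR(p) process read, in matrix form,
  Gamma_p phi = r_p,   with   (Gamma_p)_{ij} = gamma(|i - j|),
                       (r_p)_i = gamma(i),   i,j = 1..p.
Substitute the sample gammas (Toeplitz matrix and right-hand side of size 2):
  Gamma_p = [[2.1902, -0.6157], [-0.6157, 2.1902]]
  r_p     = [-0.6157, -0.0125]
Written out:
  2.1902 phi_1 - 0.6157 phi_2 = -0.6157
  -0.6157 phi_1 + 2.1902 phi_2 = -0.0125
Solve by Cramer's rule:
  det = gamma(0)^2 - gamma(1)^2 = (2.1902)^2 - (-0.6157)^2 = 4.79697604 - 0.37908649 = 4.41788955
  phi_hat_1 = [gamma(1) gamma(0) - gamma(1) gamma(2)] / det = [(-0.6157)(2.1902) - (-0.6157)(-0.0125)] / 4.41788955 = -1.35620239 / 4.41788955 = -0.307
  phi_hat_2 = [gamma(0) gamma(2) - gamma(1)^2] / det = [(2.1902)(-0.0125) - (-0.6157)^2] / 4.41788955 = -0.40646399 / 4.41788955 = -0.092
So phi_hat = [-0.3070, -0.0920].
Therefore phi_hat_2 = -0.0920.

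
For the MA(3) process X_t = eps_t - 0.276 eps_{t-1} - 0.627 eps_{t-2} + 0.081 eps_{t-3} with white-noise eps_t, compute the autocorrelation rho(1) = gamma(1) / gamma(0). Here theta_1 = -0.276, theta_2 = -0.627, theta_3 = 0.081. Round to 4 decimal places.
\rho(1) = -0.1042

For an MA(q) process with theta_0 = 1, the autocovariance is
  gamma(k) = sigma^2 * sum_{i=0..q-k} theta_i * theta_{i+k},
and rho(k) = gamma(k) / gamma(0). Sigma^2 cancels.
  numerator   = (1)*(-0.276) + (-0.276)*(-0.627) + (-0.627)*(0.081) = -0.153735.
  denominator = (1)^2 + (-0.276)^2 + (-0.627)^2 + (0.081)^2 = 1.475866.
  rho(1) = -0.153735 / 1.475866 = -0.1042.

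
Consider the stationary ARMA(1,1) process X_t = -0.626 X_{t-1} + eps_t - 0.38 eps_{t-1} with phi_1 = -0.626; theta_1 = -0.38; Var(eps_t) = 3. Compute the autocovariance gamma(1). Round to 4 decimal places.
\gamma(1) = -6.1434

Multiply the model equation by X_{t-k} and take expectations. With theta_0 = psi_0 = 1 and psi_j the MA(infinity) weights, this gives
  gamma(k) - sum_i phi_i gamma(k-i) = c_k,
  c_k = sigma^2 * sum_{j=k..q} theta_j psi_{j-k}   (c_k = 0 for k > q),
using gamma(-m) = gamma(m).
psi-weights needed (psi_j = theta_j + sum_i phi_i psi_{j-i}):
  psi_1 = theta_1 + phi_1 = -0.38 + (-0.626) = -1.006
Right-hand sides:
  c_0 = sigma^2 (1 + theta_1 psi_1) = 3 * (1 + (-0.38)(-1.006)) = 3 * 1.38228 = 4.14684
  c_1 = sigma^2 theta_1 = 3 * (-0.38) = -1.14
  c_2 = 0
Equations for k = 0 and k = 1 (AR order 1):
  gamma(0) = phi_1 gamma(1) + c_0
  gamma(1) = phi_1 gamma(0) + c_1
Substituting the second into the first: gamma(0) (1 - phi_1^2) = c_0 + phi_1 c_1, so
  gamma(0) = (c_0 + phi_1 c_1) / (1 - phi_1^2) = (4.14684 + (-0.626)(-1.14)) / (1 - (-0.626)^2) = 4.86048 / 0.608124 = 7.99258.
  gamma(1) = phi_1 gamma(0) + c_1 = (-0.626)(7.99258) + (-1.14) = -6.143355.
Therefore gamma(1) = -6.1434 (to 4 decimal places).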